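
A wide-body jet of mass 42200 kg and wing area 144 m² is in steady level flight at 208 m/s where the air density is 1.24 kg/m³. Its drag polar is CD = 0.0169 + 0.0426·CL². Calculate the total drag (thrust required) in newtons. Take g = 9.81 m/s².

D = 67200 N

Level flight ⇒ L = W = m·g = 42200 × 9.81 = 4.1398×10^5 N.
q = ½ρv² = ½ × 1.24 × 208² = 26820 Pa.
CL = 2W/(ρv²S) = 2×4.1398×10^5/(1.24×208²×144) = 0.1072.
CD = 0.0169 + 0.0426 × 0.1072² = 0.01739.
D = q·S·CD = 26820 × 144 × 0.01739 = 67170 N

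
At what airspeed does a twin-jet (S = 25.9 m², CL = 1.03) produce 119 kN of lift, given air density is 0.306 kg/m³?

v = 171 m/s

L = ½ρv²S·CL ⇒ v = √(2L/(ρ·S·CL))
v = √(2 × 1.19×10^5 / (0.306 × 25.9 × 1.03)) = √29160 = 171 m/s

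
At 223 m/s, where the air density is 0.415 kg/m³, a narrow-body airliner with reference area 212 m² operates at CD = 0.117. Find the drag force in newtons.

D = 2.56×10^5 N

D = ½ρv²S·CD = ½ × 0.415 × 223² × 212 × 0.117 = 2.56×10^5 N ≈ 256 kN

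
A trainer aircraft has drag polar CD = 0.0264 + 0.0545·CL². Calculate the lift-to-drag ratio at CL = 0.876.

L/D = 12.8

CD = 0.0264 + 0.0545 × 0.876² = 0.06822
L/D = CL/CD = 0.876 / 0.06822 = 12.8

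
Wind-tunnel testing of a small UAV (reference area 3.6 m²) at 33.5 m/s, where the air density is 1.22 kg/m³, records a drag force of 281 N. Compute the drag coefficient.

CD = 0.114

From D = ½ρv²S·CD, rearranging gives CD = 2D/(ρv²S).
CD = 2 × 281 / (1.22 × 33.5² × 3.6) = 0.114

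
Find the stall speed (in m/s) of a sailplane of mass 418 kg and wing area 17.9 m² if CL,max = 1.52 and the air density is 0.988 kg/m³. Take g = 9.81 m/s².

At stall, lift equals weight: L = W = m·g = 418 × 9.81 = 4101 N.
V_stall = √(2W/(ρ·S·CL,max)) = √(2 × 4101 / (0.988 × 17.9 × 1.52))
V_stall = √305.1 = 17.5 m/s

V_stall = 17.5 m/s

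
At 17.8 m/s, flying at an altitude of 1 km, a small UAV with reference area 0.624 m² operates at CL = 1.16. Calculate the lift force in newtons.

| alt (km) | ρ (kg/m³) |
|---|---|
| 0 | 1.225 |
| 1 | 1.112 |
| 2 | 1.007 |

L = 128 N

At 1 km, from the table: ρ = 1.112 kg/m³.
Dynamic pressure q = ½ρv² = ½ × 1.112 × 17.8² = 176.2 Pa.
L = q·S·CL = 176.2 × 0.624 × 1.16 = 128 N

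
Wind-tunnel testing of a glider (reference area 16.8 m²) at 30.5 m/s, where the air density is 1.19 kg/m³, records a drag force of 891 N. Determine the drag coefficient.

From D = ½ρv²S·CD, rearranging gives CD = 2D/(ρv²S).
CD = 2 × 891 / (1.19 × 30.5² × 16.8) = 0.0958

CD = 0.0958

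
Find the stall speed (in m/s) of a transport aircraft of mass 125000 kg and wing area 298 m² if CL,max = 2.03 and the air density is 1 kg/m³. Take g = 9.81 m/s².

Stall occurs when L = W at CL,max. W = mg = 125000 × 9.81 = 1.226×10^6 N.
V_stall = √(2W/(ρ·S·CL,max)) = √(2 × 1.226×10^6 / (1 × 298 × 2.03))
V_stall = √4054 = 63.7 m/s

V_stall = 63.7 m/s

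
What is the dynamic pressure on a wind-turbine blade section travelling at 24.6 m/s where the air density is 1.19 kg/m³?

q = ½ρv² = ½ × 1.19 × 24.6² = 360 Pa

q = 360 Pa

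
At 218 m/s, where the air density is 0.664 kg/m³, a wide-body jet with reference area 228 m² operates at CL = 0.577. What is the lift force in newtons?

L = ½ρv²S·CL = ½ × 0.664 × 218² × 228 × 0.577 = 2.08×10^6 N ≈ 2080 kN

L = 2.08×10^6 N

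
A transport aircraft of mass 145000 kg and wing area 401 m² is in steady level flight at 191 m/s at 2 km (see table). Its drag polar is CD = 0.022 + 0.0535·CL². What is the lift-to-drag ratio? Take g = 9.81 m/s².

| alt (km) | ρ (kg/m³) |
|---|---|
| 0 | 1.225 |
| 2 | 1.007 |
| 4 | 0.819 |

At 2 km, from the table: ρ = 1.007 kg/m³.
In steady level flight, lift balances weight: W = mg = 145000 × 9.81 = 1.4224×10^6 N.
Dynamic pressure q = 0.5 × 1.007 × 191² = 18370 Pa.
CL = 2W/(ρv²S) = 2×1.4224×10^6/(1.007×191²×401) = 0.1931.
CD = 0.022 + 0.0535 × 0.1931² = 0.024.
L/D = CL/CD = 0.1931 / 0.024 = 8.05

L/D = 8.05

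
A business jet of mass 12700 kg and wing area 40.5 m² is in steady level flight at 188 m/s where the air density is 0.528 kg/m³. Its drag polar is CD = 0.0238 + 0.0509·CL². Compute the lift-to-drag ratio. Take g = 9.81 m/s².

Weight W = mg = 12700 × 9.81 = 1.2459×10^5 N; in level flight L = W.
Dynamic pressure q = 0.5 × 0.528 × 188² = 9331 Pa.
Required CL = L/(qS) = 1.2459×10^5/(9331·40.5) = 0.3297.
CD = 0.0238 + 0.0509 × 0.3297² = 0.02933.
L/D = CL/CD = 0.3297 / 0.02933 = 11.2

L/D = 11.2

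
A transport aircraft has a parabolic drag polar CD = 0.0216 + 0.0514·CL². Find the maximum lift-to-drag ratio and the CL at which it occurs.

(L/D)max = 15, at CL = 0.648

For CD = CD0 + K·CL², (L/D)max occurs at CL* = √(CD0/K) and equals 1/(2√(K·CD0)).
(L/D)max = 1/(2√(0.0514 × 0.0216)) = 1/(2 × 0.03332) = 15
CL* = √(0.0216/0.0514) = 0.648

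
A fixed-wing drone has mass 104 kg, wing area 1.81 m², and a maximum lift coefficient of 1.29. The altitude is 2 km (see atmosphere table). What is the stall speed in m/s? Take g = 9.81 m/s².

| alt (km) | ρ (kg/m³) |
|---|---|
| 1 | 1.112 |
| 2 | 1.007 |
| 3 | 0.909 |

V_stall = 29.5 m/s

At 2 km, from the table: ρ = 1.007 kg/m³.
At stall, lift equals weight: L = W = m·g = 104 × 9.81 = 1020 N.
V_stall = √(2W/(ρ·S·CL,max)) = √(2 × 1020 / (1.007 × 1.81 × 1.29))
V_stall = √867.8 = 29.5 m/s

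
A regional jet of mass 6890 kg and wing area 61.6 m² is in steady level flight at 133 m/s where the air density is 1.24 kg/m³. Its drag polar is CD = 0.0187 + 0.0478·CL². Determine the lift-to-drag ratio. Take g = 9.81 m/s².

Level flight ⇒ L = W = m·g = 6890 × 9.81 = 67591 N.
q = ½ρv² = ½ × 1.24 × 133² = 10970 Pa.
CL = W/(q·S) = 67591 / (10970 × 61.6) = 0.1.
CD = 0.0187 + 0.0478 × 0.1² = 0.01918.
L/D = CL/CD = 0.1 / 0.01918 = 5.22

L/D = 5.22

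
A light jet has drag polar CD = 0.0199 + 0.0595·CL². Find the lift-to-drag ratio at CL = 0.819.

L/D = 13.7

CD = 0.0199 + 0.0595 × 0.819² = 0.05981
L/D = CL/CD = 0.819 / 0.05981 = 13.7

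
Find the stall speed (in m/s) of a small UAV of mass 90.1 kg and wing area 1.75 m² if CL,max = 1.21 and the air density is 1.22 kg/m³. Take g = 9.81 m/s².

Weight W = mg = 90.1 × 9.81 = 883.9 N.
V_stall = √(2W/(ρ·S·CL,max)) = √(2 × 883.9 / (1.22 × 1.75 × 1.21))
V_stall = √684.3 = 26.2 m/s

V_stall = 26.2 m/s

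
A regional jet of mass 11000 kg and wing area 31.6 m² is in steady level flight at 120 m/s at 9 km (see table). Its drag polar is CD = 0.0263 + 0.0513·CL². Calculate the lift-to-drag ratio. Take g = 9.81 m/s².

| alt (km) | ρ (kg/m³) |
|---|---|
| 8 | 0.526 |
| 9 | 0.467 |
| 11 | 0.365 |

At 9 km, from the table: ρ = 0.467 kg/m³.
Weight W = mg = 11000 × 9.81 = 1.0791×10^5 N; in level flight L = W.
q = ½ρv² = ½ × 0.467 × 120² = 3362 Pa.
Required CL = L/(qS) = 1.0791×10^5/(3362·31.6) = 1.016.
CD = 0.0263 + 0.0513 × 1.016² = 0.07921.
L/D = CL/CD = 1.016 / 0.07921 = 12.8

L/D = 12.8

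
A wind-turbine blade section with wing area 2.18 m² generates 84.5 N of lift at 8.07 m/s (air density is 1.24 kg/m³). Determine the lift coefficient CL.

CL = 0.96

From L = ½ρv²S·CL, rearranging gives CL = 2L/(ρv²S).
CL = 2 × 84.5 / (1.24 × 8.07² × 2.18) = 0.96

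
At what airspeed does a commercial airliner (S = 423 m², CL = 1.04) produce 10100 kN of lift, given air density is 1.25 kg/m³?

v = 192 m/s

L = ½ρv²S·CL ⇒ v = √(2L/(ρ·S·CL))
v = √(2 × 1.01×10^7 / (1.25 × 423 × 1.04)) = √36730 = 192 m/s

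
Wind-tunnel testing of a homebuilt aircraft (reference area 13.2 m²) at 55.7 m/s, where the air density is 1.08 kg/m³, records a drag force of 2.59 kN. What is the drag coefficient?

CD = 0.117

From D = ½ρv²S·CD, rearranging gives CD = 2D/(ρv²S).
CD = 2 × 2590 / (1.08 × 55.7² × 13.2) = 0.117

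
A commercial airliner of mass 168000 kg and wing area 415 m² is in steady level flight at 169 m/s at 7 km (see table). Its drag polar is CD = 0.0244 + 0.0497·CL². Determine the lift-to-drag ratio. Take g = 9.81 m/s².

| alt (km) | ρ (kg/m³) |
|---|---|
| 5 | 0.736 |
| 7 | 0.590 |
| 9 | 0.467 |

L/D = 13.3

At 7 km, from the table: ρ = 0.590 kg/m³.
In steady level flight, lift balances weight: W = mg = 168000 × 9.81 = 1.6481×10^6 N.
q = ½ρv² = ½ × 0.59 × 169² = 8425 Pa.
CL = W/(q·S) = 1.6481×10^6 / (8425 × 415) = 0.4713.
CD = 0.0244 + 0.0497 × 0.4713² = 0.03544.
L/D = CL/CD = 0.4713 / 0.03544 = 13.3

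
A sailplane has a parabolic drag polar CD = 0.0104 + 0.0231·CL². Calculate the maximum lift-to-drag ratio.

For CD = CD0 + K·CL², (L/D)max occurs at CL* = √(CD0/K) and equals 1/(2√(K·CD0)).
(L/D)max = 1/(2√(0.0231 × 0.0104)) = 1/(2 × 0.0155) = 32.3

(L/D)max = 32.3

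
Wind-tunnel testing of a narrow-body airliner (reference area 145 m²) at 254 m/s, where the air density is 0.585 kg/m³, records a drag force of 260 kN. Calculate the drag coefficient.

CD = 0.095

From D = ½ρv²S·CD, rearranging gives CD = 2D/(ρv²S).
CD = 2 × 2.6×10^5 / (0.585 × 254² × 145) = 0.095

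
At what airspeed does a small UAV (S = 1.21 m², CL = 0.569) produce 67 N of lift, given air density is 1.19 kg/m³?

v = 12.8 m/s

L = ½ρv²S·CL ⇒ v = √(2L/(ρ·S·CL))
v = √(2 × 67 / (1.19 × 1.21 × 0.569)) = √163.6 = 12.8 m/s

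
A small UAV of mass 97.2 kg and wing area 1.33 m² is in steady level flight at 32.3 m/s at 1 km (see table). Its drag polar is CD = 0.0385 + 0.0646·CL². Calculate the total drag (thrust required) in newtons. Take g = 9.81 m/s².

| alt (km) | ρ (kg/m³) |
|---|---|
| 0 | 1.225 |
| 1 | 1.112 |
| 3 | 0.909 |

At 1 km, from the table: ρ = 1.112 kg/m³.
In steady level flight, lift balances weight: W = mg = 97.2 × 9.81 = 953.53 N.
Dynamic pressure q = 0.5 × 1.112 × 32.3² = 580.1 Pa.
Required CL = L/(qS) = 953.53/(580.1·1.33) = 1.236.
CD = 0.0385 + 0.0646 × 1.236² = 0.1372.
D = q·S·CD = 580.1 × 1.33 × 0.1372 = 105.8 N

D = 106 N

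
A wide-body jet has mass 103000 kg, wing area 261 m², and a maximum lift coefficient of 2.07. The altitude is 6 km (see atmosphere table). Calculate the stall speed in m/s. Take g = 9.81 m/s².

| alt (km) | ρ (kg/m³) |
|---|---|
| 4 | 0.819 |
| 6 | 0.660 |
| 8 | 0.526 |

V_stall = 75.3 m/s

At 6 km, from the table: ρ = 0.660 kg/m³.
At stall, lift equals weight: L = W = m·g = 103000 × 9.81 = 1.01×10^6 N.
From L = ½ρV²S·CL,max = W: V_stall = √(2W/(ρSCL,max)) = √(2·1.01×10^6/(0.66·261·2.07))
V_stall = √5667 = 75.3 m/s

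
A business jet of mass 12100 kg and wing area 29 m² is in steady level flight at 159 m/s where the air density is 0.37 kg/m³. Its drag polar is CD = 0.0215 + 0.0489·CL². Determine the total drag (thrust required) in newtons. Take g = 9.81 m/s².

D = 8000 N

In steady level flight, lift balances weight: W = mg = 12100 × 9.81 = 1.187×10^5 N.
Dynamic pressure q = 0.5 × 0.37 × 159² = 4677 Pa.
CL = 2W/(ρv²S) = 2×1.187×10^5/(0.37×159²×29) = 0.8752.
CD = 0.0215 + 0.0489 × 0.8752² = 0.05895.
D = q·S·CD = 4677 × 29 × 0.05895 = 7996 N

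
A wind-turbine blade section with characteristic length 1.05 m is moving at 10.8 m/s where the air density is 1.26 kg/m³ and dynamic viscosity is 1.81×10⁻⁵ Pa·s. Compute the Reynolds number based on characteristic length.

Re = ρ·v·c/μ = 1.26 × 10.8 × 1.05 / (1.81×10⁻⁵) = 7.89×10^5

Re = 7.89×10^5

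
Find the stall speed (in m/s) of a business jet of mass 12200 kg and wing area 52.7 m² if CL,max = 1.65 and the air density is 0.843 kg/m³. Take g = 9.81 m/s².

Weight W = mg = 12200 × 9.81 = 1.197×10^5 N.
From L = ½ρV²S·CL,max = W: V_stall = √(2W/(ρSCL,max)) = √(2·1.197×10^5/(0.843·52.7·1.65))
V_stall = √3265 = 57.1 m/s

V_stall = 57.1 m/s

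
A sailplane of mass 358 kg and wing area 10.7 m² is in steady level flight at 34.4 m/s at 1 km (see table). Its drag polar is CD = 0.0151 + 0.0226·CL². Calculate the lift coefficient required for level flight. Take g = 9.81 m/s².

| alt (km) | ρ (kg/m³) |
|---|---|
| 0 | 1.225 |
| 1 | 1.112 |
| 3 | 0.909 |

CL = 0.499

At 1 km, from the table: ρ = 1.112 kg/m³.
Level flight ⇒ L = W = m·g = 358 × 9.81 = 3512 N.
q = ½ρv² = ½ × 1.112 × 34.4² = 657.9 Pa.
CL = W/(q·S) = 3512 / (657.9 × 10.7) = 0.4989.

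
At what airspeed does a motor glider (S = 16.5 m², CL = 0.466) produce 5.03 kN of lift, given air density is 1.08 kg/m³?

L = ½ρv²S·CL ⇒ v = √(2L/(ρ·S·CL))
v = √(2 × 5030 / (1.08 × 16.5 × 0.466)) = √1211 = 34.8 m/s

v = 34.8 m/s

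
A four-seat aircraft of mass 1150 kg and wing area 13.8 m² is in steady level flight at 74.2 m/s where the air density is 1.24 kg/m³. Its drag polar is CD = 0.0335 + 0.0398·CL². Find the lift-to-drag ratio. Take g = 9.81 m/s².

Level flight ⇒ L = W = m·g = 1150 × 9.81 = 11282 N.
q = ½ρv² = ½ × 1.24 × 74.2² = 3413 Pa.
CL = 2W/(ρv²S) = 2×11282/(1.24×74.2²×13.8) = 0.2395.
CD = 0.0335 + 0.0398 × 0.2395² = 0.03578.
L/D = CL/CD = 0.2395 / 0.03578 = 6.69

L/D = 6.69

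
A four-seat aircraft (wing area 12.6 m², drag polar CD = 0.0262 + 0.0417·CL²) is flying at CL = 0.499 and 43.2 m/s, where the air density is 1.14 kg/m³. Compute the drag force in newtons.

CD = 0.0262 + 0.0417 × 0.499² = 0.03658
D = ½ρv²S·CD = ½ × 1.14 × 43.2² × 12.6 × 0.03658 = 490 N

D = 490 N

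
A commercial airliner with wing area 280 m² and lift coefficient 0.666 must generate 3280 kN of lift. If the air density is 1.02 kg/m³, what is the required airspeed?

L = ½ρv²S·CL ⇒ v = √(2L/(ρ·S·CL))
v = √(2 × 3.28×10^6 / (1.02 × 280 × 0.666)) = √34490 = 186 m/s

v = 186 m/s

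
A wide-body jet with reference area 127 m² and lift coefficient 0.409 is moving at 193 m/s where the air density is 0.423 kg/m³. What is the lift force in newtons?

L = ½ρv²S·CL = ½ × 0.423 × 193² × 127 × 0.409 = 4.09×10^5 N ≈ 409 kN

L = 4.09×10^5 N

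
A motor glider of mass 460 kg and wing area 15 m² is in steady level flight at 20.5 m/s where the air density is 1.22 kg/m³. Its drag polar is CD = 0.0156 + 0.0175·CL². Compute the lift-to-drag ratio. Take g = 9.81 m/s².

L/D = 29.6

Level flight ⇒ L = W = m·g = 460 × 9.81 = 4512.6 N.
q = ½ρv² = ½ × 1.22 × 20.5² = 256.4 Pa.
Required CL = L/(qS) = 4512.6/(256.4·15) = 1.174.
CD = 0.0156 + 0.0175 × 1.174² = 0.0397.
L/D = CL/CD = 1.174 / 0.0397 = 29.6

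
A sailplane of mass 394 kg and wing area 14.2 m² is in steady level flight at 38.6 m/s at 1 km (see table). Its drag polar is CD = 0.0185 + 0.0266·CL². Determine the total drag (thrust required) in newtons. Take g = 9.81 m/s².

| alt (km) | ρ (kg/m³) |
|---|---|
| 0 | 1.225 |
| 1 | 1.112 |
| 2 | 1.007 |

D = 251 N

At 1 km, from the table: ρ = 1.112 kg/m³.
Weight W = mg = 394 × 9.81 = 3865.1 N; in level flight L = W.
Dynamic pressure q = 0.5 × 1.112 × 38.6² = 828.4 Pa.
CL = W/(q·S) = 3865.1 / (828.4 × 14.2) = 0.3286.
CD = 0.0185 + 0.0266 × 0.3286² = 0.02137.
D = q·S·CD = 828.4 × 14.2 × 0.02137 = 251.4 N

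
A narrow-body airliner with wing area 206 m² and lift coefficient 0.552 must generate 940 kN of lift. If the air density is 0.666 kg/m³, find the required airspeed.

L = ½ρv²S·CL ⇒ v = √(2L/(ρ·S·CL))
v = √(2 × 9.4×10^5 / (0.666 × 206 × 0.552)) = √24820 = 158 m/s

v = 158 m/s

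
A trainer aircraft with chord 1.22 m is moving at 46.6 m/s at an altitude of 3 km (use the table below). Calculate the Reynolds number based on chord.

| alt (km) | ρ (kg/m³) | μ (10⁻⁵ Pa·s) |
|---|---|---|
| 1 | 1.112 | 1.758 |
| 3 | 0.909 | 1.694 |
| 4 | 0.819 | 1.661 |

Re = 3.05×10^6

At 3 km, from the table: ρ = 0.909 kg/m³, μ = 1.694×10⁻⁵ Pa·s.
Re = ρ·v·c/μ = 0.909 × 46.6 × 1.22 / (1.694×10⁻⁵) = 3.05×10^6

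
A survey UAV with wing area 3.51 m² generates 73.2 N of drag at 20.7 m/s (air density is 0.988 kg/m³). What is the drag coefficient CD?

From D = ½ρv²S·CD, rearranging gives CD = 2D/(ρv²S).
CD = 2 × 73.2 / (0.988 × 20.7² × 3.51) = 0.0985

CD = 0.0985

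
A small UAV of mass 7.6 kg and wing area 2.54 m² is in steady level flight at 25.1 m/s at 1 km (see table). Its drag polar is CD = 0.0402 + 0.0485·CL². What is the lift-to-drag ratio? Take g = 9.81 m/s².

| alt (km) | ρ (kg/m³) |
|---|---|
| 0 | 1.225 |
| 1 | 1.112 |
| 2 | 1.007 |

At 1 km, from the table: ρ = 1.112 kg/m³.
In steady level flight, lift balances weight: W = mg = 7.6 × 9.81 = 74.556 N.
Dynamic pressure q = 0.5 × 1.112 × 25.1² = 350.3 Pa.
CL = W/(q·S) = 74.556 / (350.3 × 2.54) = 0.0838.
CD = 0.0402 + 0.0485 × 0.0838² = 0.04054.
L/D = CL/CD = 0.0838 / 0.04054 = 2.07

L/D = 2.07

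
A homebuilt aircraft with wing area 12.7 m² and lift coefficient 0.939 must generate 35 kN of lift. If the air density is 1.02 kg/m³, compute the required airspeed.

L = ½ρv²S·CL ⇒ v = √(2L/(ρ·S·CL))
v = √(2 × 35000 / (1.02 × 12.7 × 0.939)) = √5755 = 75.9 m/s

v = 75.9 m/s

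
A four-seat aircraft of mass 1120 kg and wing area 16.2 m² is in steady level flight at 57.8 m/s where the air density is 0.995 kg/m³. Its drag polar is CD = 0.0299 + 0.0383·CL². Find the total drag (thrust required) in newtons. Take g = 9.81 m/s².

Level flight ⇒ L = W = m·g = 1120 × 9.81 = 10987 N.
q = ½ρv² = ½ × 0.995 × 57.8² = 1662 Pa.
Required CL = L/(qS) = 10987/(1662·16.2) = 0.4081.
CD = 0.0299 + 0.0383 × 0.4081² = 0.03628.
D = q·S·CD = 1662 × 16.2 × 0.03628 = 976.8 N

D = 977 N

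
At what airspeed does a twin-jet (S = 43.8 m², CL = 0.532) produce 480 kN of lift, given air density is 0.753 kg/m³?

v = 234 m/s

L = ½ρv²S·CL ⇒ v = √(2L/(ρ·S·CL))
v = √(2 × 4.8×10^5 / (0.753 × 43.8 × 0.532)) = √54710 = 234 m/s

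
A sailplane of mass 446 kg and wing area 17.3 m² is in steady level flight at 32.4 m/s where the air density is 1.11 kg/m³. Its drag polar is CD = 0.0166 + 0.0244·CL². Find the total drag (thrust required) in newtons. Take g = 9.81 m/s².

Level flight ⇒ L = W = m·g = 446 × 9.81 = 4375.3 N.
q = ½ρv² = ½ × 1.11 × 32.4² = 582.6 Pa.
CL = W/(q·S) = 4375.3 / (582.6 × 17.3) = 0.4341.
CD = 0.0166 + 0.0244 × 0.4341² = 0.0212.
D = q·S·CD = 582.6 × 17.3 × 0.0212 = 213.7 N

D = 214 N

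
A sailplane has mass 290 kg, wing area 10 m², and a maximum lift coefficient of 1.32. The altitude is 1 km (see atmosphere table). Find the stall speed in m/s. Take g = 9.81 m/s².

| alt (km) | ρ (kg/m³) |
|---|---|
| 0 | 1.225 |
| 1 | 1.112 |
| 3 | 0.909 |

V_stall = 19.7 m/s

At 1 km, from the table: ρ = 1.112 kg/m³.
At stall, lift equals weight: L = W = m·g = 290 × 9.81 = 2845 N.
V_stall = √(2W/(ρ·S·CL,max)) = √(2 × 2845 / (1.112 × 10 × 1.32))
V_stall = √387.6 = 19.7 m/s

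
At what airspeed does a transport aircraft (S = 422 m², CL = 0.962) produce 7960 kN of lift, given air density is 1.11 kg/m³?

v = 188 m/s

L = ½ρv²S·CL ⇒ v = √(2L/(ρ·S·CL))
v = √(2 × 7.96×10^6 / (1.11 × 422 × 0.962)) = √35330 = 188 m/s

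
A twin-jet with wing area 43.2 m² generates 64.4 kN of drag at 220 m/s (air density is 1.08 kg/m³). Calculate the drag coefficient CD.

CD = 0.057

From D = ½ρv²S·CD, rearranging gives CD = 2D/(ρv²S).
CD = 2 × 64400 / (1.08 × 220² × 43.2) = 0.057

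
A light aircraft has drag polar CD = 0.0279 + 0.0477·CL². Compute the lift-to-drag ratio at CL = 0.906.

CD = 0.0279 + 0.0477 × 0.906² = 0.06705
L/D = CL/CD = 0.906 / 0.06705 = 13.5

L/D = 13.5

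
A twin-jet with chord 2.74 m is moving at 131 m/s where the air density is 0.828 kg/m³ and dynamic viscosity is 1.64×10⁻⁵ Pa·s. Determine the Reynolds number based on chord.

Re = ρ·v·c/μ = 0.828 × 131 × 2.74 / (1.64×10⁻⁵) = 1.81×10^7

Re = 1.81×10^7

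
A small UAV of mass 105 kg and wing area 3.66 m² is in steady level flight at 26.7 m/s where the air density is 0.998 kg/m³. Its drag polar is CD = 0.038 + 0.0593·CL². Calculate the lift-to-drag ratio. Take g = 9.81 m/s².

L/D = 10.5

Weight W = mg = 105 × 9.81 = 1030 N; in level flight L = W.
Dynamic pressure q = 0.5 × 0.998 × 26.7² = 355.7 Pa.
CL = W/(q·S) = 1030 / (355.7 × 3.66) = 0.7911.
CD = 0.038 + 0.0593 × 0.7911² = 0.07512.
L/D = CL/CD = 0.7911 / 0.07512 = 10.5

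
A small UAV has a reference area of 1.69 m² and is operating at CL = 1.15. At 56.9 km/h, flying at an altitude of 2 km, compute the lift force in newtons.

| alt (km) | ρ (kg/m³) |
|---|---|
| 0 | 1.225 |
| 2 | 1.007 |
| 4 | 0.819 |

L = 244 N

At 2 km, from the table: ρ = 1.007 kg/m³.
Convert speed: v = 56.9 km/h ÷ 3.6 = 15.81 m/s.
L = ½ρv²S·CL = ½ × 1.007 × 15.81² × 1.69 × 1.15 = 244 N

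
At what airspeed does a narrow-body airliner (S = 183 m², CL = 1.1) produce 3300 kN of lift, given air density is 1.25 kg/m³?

L = ½ρv²S·CL ⇒ v = √(2L/(ρ·S·CL))
v = √(2 × 3.3×10^6 / (1.25 × 183 × 1.1)) = √26230 = 162 m/s

v = 162 m/s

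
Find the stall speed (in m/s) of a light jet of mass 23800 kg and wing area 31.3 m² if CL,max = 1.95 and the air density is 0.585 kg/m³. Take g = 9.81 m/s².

At stall, lift equals weight: L = W = m·g = 23800 × 9.81 = 2.335×10^5 N.
From L = ½ρV²S·CL,max = W: V_stall = √(2W/(ρSCL,max)) = √(2·2.335×10^5/(0.585·31.3·1.95))
V_stall = √13080 = 114 m/s

V_stall = 114 m/s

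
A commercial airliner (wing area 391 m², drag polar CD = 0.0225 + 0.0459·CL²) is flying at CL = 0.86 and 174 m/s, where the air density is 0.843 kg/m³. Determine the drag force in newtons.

CD = 0.0225 + 0.0459 × 0.86² = 0.05645
D = ½ρv²S·CD = ½ × 0.843 × 174² × 391 × 0.05645 = 2.82×10^5 N

D = 2.82×10^5 N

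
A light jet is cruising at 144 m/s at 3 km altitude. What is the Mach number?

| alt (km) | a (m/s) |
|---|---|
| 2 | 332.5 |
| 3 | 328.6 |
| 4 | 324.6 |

At 3 km, from the table: a = 328.6 m/s.
M = v/a = 144 / 328.6 = 0.438

M = 0.438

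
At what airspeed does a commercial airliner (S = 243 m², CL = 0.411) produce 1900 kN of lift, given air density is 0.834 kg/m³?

v = 214 m/s

L = ½ρv²S·CL ⇒ v = √(2L/(ρ·S·CL))
v = √(2 × 1.9×10^6 / (0.834 × 243 × 0.411)) = √45620 = 214 m/s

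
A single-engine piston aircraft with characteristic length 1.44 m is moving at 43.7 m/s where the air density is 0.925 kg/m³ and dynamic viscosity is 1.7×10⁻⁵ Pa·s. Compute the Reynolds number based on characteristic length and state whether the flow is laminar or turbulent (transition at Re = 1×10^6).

Re = ρ·v·c/μ = 0.925 × 43.7 × 1.44 / (1.7×10⁻⁵) = 3.42×10^6
Since 3.42×10^6 > 1×10^6, the flow is turbulent.

Re = 3.42×10^6 (turbulent)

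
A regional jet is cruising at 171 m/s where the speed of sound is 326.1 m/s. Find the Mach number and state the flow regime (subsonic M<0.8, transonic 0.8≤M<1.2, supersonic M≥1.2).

M = 0.524 (subsonic)

M = v/a = 171 / 326.1 = 0.524
M = 0.524 → subsonic.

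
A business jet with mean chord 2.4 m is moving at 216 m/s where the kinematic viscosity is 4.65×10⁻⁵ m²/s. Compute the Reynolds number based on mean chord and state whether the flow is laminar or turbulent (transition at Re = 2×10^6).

Re = 1.11×10^7 (turbulent)

Re = v·c/ν = 216 × 2.4 / (4.65×10⁻⁵) = 1.11×10^7
Since 1.11×10^7 > 2×10^6, the flow is turbulent.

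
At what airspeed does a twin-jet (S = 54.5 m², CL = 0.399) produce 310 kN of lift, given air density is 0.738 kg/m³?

v = 197 m/s

L = ½ρv²S·CL ⇒ v = √(2L/(ρ·S·CL))
v = √(2 × 3.1×10^5 / (0.738 × 54.5 × 0.399)) = √38630 = 197 m/s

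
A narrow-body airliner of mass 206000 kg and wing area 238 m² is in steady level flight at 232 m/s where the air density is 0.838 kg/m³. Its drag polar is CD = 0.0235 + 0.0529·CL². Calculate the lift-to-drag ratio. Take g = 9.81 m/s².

L/D = 12.1

Weight W = mg = 206000 × 9.81 = 2.0209×10^6 N; in level flight L = W.
Dynamic pressure q = 0.5 × 0.838 × 232² = 22550 Pa.
CL = 2W/(ρv²S) = 2×2.0209×10^6/(0.838×232²×238) = 0.3765.
CD = 0.0235 + 0.0529 × 0.3765² = 0.031.
L/D = CL/CD = 0.3765 / 0.031 = 12.1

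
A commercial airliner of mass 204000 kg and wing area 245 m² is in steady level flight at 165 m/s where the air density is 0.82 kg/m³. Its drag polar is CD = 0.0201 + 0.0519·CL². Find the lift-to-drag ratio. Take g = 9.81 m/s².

L/D = 15.3

In steady level flight, lift balances weight: W = mg = 204000 × 9.81 = 2.0012×10^6 N.
Dynamic pressure q = 0.5 × 0.82 × 165² = 11160 Pa.
Required CL = L/(qS) = 2.0012×10^6/(11160·245) = 0.7318.
CD = 0.0201 + 0.0519 × 0.7318² = 0.04789.
L/D = CL/CD = 0.7318 / 0.04789 = 15.3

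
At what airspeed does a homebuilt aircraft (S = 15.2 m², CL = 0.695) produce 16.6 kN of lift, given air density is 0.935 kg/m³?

v = 58 m/s

L = ½ρv²S·CL ⇒ v = √(2L/(ρ·S·CL))
v = √(2 × 16600 / (0.935 × 15.2 × 0.695)) = √3361 = 58 m/s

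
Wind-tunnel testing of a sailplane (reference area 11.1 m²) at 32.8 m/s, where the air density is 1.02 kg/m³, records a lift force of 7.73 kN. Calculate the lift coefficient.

CL = 1.27

From L = ½ρv²S·CL, rearranging gives CL = 2L/(ρv²S).
CL = 2 × 7730 / (1.02 × 32.8² × 11.1) = 1.27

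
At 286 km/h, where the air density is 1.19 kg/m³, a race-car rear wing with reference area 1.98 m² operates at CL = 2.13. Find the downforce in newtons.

Convert speed: v = 286 km/h ÷ 3.6 = 79.44 m/s.
L = ½ρv²S·CL = ½ × 1.19 × 79.44² × 1.98 × 2.13 = 15800 N ≈ 15.8 kN

L = 15800 N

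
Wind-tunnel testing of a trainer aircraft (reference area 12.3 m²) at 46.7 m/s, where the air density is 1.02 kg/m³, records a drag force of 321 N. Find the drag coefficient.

CD = 0.0235

From D = ½ρv²S·CD, rearranging gives CD = 2D/(ρv²S).
CD = 2 × 321 / (1.02 × 46.7² × 12.3) = 0.0235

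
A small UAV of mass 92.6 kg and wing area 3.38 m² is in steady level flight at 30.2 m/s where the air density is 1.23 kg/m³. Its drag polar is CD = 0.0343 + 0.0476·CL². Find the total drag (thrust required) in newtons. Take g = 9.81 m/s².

In steady level flight, lift balances weight: W = mg = 92.6 × 9.81 = 908.41 N.
Dynamic pressure q = 0.5 × 1.23 × 30.2² = 560.9 Pa.
Required CL = L/(qS) = 908.41/(560.9·3.38) = 0.4792.
CD = 0.0343 + 0.0476 × 0.4792² = 0.04523.
D = q·S·CD = 560.9 × 3.38 × 0.04523 = 85.75 N

D = 85.7 N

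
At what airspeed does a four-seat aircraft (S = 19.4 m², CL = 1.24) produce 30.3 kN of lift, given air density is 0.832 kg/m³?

L = ½ρv²S·CL ⇒ v = √(2L/(ρ·S·CL))
v = √(2 × 30300 / (0.832 × 19.4 × 1.24)) = √3028 = 55 m/s

v = 55 m/s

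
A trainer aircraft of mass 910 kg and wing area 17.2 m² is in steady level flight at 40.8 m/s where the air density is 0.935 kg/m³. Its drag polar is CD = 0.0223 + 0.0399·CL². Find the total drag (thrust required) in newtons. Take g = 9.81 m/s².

In steady level flight, lift balances weight: W = mg = 910 × 9.81 = 8927.1 N.
q = ½ρv² = ½ × 0.935 × 40.8² = 778.2 Pa.
CL = 2W/(ρv²S) = 2×8927.1/(0.935×40.8²×17.2) = 0.6669.
CD = 0.0223 + 0.0399 × 0.6669² = 0.04005.
D = q·S·CD = 778.2 × 17.2 × 0.04005 = 536 N

D = 536 N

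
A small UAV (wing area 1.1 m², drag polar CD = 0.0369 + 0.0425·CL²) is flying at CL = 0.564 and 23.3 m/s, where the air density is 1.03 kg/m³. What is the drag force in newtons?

D = 15.5 N

CD = 0.0369 + 0.0425 × 0.564² = 0.05042
D = ½ρv²S·CD = ½ × 1.03 × 23.3² × 1.1 × 0.05042 = 15.5 N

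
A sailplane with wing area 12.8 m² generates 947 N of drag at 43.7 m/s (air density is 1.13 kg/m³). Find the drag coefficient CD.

CD = 0.0686

From D = ½ρv²S·CD, rearranging gives CD = 2D/(ρv²S).
CD = 2 × 947 / (1.13 × 43.7² × 12.8) = 0.0686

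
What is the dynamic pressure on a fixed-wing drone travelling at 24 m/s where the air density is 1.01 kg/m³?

q = ½ρv² = ½ × 1.01 × 24² = 291 Pa

q = 291 Pa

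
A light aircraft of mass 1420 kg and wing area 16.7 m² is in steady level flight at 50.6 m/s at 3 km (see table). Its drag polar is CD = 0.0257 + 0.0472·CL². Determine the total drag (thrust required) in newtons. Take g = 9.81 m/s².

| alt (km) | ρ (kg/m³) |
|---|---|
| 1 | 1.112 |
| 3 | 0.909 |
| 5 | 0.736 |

At 3 km, from the table: ρ = 0.909 kg/m³.
In steady level flight, lift balances weight: W = mg = 1420 × 9.81 = 13930 N.
Dynamic pressure q = 0.5 × 0.909 × 50.6² = 1164 Pa.
CL = 2W/(ρv²S) = 2×13930/(0.909×50.6²×16.7) = 0.7168.
CD = 0.0257 + 0.0472 × 0.7168² = 0.04995.
D = q·S·CD = 1164 × 16.7 × 0.04995 = 970.7 N

D = 971 N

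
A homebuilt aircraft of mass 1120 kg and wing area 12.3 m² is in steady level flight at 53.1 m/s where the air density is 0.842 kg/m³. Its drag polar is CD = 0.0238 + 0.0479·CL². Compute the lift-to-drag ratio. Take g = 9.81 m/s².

L/D = 14.8

Weight W = mg = 1120 × 9.81 = 10987 N; in level flight L = W.
Dynamic pressure q = 0.5 × 0.842 × 53.1² = 1187 Pa.
CL = W/(q·S) = 10987 / (1187 × 12.3) = 0.7525.
CD = 0.0238 + 0.0479 × 0.7525² = 0.05092.
L/D = CL/CD = 0.7525 / 0.05092 = 14.8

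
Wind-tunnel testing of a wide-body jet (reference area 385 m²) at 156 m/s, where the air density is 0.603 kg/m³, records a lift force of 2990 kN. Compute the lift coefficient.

From L = ½ρv²S·CL, rearranging gives CL = 2L/(ρv²S).
CL = 2 × 2.99×10^6 / (0.603 × 156² × 385) = 1.06

CL = 1.06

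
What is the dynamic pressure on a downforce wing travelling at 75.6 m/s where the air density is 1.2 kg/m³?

q = 3430 Pa

q = ½ρv² = ½ × 1.2 × 75.6² = 3430 Pa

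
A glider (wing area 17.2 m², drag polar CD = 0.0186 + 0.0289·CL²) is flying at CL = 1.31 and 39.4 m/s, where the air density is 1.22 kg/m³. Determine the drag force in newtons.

D = 1110 N

CD = 0.0186 + 0.0289 × 1.31² = 0.0682
D = ½ρv²S·CD = ½ × 1.22 × 39.4² × 17.2 × 0.0682 = 1110 N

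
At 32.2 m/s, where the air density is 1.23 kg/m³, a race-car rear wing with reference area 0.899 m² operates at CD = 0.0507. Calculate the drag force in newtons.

Dynamic pressure q = ½ρv² = ½ × 1.23 × 32.2² = 637.7 Pa.
D = q·S·CD = 637.7 × 0.899 × 0.0507 = 29.1 N

D = 29.1 N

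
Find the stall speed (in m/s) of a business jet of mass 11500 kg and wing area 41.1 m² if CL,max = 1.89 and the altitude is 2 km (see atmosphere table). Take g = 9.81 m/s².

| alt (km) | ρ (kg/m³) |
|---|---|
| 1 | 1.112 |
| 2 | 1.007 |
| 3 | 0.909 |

V_stall = 53.7 m/s

At 2 km, from the table: ρ = 1.007 kg/m³.
Weight W = mg = 11500 × 9.81 = 1.128×10^5 N.
V_stall = √(2W/(ρ·S·CL,max)) = √(2 × 1.128×10^5 / (1.007 × 41.1 × 1.89))
V_stall = √2884 = 53.7 m/s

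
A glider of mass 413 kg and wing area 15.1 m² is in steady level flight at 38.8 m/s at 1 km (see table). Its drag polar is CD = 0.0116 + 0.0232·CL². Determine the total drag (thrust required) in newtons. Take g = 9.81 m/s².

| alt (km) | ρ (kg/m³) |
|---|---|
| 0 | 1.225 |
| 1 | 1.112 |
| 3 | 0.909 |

D = 177 N

At 1 km, from the table: ρ = 1.112 kg/m³.
Level flight ⇒ L = W = m·g = 413 × 9.81 = 4051.5 N.
Dynamic pressure q = 0.5 × 1.112 × 38.8² = 837 Pa.
CL = 2W/(ρv²S) = 2×4051.5/(1.112×38.8²×15.1) = 0.3206.
CD = 0.0116 + 0.0232 × 0.3206² = 0.01398.
D = q·S·CD = 837 × 15.1 × 0.01398 = 176.7 N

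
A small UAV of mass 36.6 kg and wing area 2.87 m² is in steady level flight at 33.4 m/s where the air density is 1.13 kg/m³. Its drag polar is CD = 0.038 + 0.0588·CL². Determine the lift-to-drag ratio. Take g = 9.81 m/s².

L/D = 4.92

In steady level flight, lift balances weight: W = mg = 36.6 × 9.81 = 359.05 N.
Dynamic pressure q = 0.5 × 1.13 × 33.4² = 630.3 Pa.
Required CL = L/(qS) = 359.05/(630.3·2.87) = 0.1985.
CD = 0.038 + 0.0588 × 0.1985² = 0.04032.
L/D = CL/CD = 0.1985 / 0.04032 = 4.92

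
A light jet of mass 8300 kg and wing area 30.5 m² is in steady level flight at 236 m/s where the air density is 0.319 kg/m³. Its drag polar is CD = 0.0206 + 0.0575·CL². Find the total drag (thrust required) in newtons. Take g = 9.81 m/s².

D = 6990 N

Level flight ⇒ L = W = m·g = 8300 × 9.81 = 81423 N.
q = ½ρv² = ½ × 0.319 × 236² = 8884 Pa.
Required CL = L/(qS) = 81423/(8884·30.5) = 0.3005.
CD = 0.0206 + 0.0575 × 0.3005² = 0.02579.
D = q·S·CD = 8884 × 30.5 × 0.02579 = 6988 N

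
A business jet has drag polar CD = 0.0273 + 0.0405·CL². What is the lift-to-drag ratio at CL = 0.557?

L/D = 14

CD = 0.0273 + 0.0405 × 0.557² = 0.03987
L/D = CL/CD = 0.557 / 0.03987 = 14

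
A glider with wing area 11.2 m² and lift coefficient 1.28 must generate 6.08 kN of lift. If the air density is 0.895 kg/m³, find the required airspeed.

L = ½ρv²S·CL ⇒ v = √(2L/(ρ·S·CL))
v = √(2 × 6080 / (0.895 × 11.2 × 1.28)) = √947.7 = 30.8 m/s

v = 30.8 m/s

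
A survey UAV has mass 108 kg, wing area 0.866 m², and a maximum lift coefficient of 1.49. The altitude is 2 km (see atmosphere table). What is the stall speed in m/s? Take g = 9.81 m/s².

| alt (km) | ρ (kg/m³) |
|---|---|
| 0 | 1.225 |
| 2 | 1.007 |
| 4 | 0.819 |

V_stall = 40.4 m/s

At 2 km, from the table: ρ = 1.007 kg/m³.
Stall occurs when L = W at CL,max. W = mg = 108 × 9.81 = 1059 N.
From L = ½ρV²S·CL,max = W: V_stall = √(2W/(ρSCL,max)) = √(2·1059/(1.007·0.866·1.49))
V_stall = √1631 = 40.4 m/s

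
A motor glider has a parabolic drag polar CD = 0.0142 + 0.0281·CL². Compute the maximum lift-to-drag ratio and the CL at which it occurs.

For CD = CD0 + K·CL², (L/D)max occurs at CL* = √(CD0/K) and equals 1/(2√(K·CD0)).
(L/D)max = 1/(2√(0.0281 × 0.0142)) = 1/(2 × 0.01998) = 25
CL* = √(0.0142/0.0281) = 0.711

(L/D)max = 25, at CL = 0.711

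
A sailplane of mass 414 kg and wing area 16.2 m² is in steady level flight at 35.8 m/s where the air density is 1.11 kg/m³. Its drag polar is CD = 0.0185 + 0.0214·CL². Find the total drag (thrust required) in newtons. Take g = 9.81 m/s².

D = 244 N

Weight W = mg = 414 × 9.81 = 4061.3 N; in level flight L = W.
q = ½ρv² = ½ × 1.11 × 35.8² = 711.3 Pa.
CL = W/(q·S) = 4061.3 / (711.3 × 16.2) = 0.3524.
CD = 0.0185 + 0.0214 × 0.3524² = 0.02116.
D = q·S·CD = 711.3 × 16.2 × 0.02116 = 243.8 N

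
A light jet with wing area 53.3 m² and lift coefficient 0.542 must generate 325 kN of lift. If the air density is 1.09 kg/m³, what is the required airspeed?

L = ½ρv²S·CL ⇒ v = √(2L/(ρ·S·CL))
v = √(2 × 3.25×10^5 / (1.09 × 53.3 × 0.542)) = √20640 = 144 m/s

v = 144 m/s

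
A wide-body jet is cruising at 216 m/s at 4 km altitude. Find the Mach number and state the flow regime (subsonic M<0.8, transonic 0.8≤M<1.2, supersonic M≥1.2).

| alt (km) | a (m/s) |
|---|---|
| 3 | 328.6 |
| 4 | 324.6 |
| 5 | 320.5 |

At 4 km, from the table: a = 324.6 m/s.
M = v/a = 216 / 324.6 = 0.665
M = 0.665 → subsonic.

M = 0.665 (subsonic)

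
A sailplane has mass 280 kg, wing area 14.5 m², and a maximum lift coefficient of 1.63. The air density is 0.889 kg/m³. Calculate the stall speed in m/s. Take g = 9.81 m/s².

At stall, lift equals weight: L = W = m·g = 280 × 9.81 = 2747 N.
V_stall = √(2W/(ρ·S·CL,max)) = √(2 × 2747 / (0.889 × 14.5 × 1.63))
V_stall = √261.5 = 16.2 m/s

V_stall = 16.2 m/s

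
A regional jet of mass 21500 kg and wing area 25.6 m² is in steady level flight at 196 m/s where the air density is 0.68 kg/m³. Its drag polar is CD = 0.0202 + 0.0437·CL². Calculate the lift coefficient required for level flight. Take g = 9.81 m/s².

Weight W = mg = 21500 × 9.81 = 2.1092×10^5 N; in level flight L = W.
Dynamic pressure q = 0.5 × 0.68 × 196² = 13060 Pa.
CL = 2W/(ρv²S) = 2×2.1092×10^5/(0.68×196²×25.6) = 0.6308.

CL = 0.631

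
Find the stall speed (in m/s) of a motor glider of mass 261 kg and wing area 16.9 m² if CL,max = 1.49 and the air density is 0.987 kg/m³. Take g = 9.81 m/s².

V_stall = 14.4 m/s

At stall, lift equals weight: L = W = m·g = 261 × 9.81 = 2560 N.
From L = ½ρV²S·CL,max = W: V_stall = √(2W/(ρSCL,max)) = √(2·2560/(0.987·16.9·1.49))
V_stall = √206 = 14.4 m/s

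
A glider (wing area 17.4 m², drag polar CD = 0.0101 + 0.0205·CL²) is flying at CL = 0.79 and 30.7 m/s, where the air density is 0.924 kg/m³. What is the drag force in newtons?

CD = 0.0101 + 0.0205 × 0.79² = 0.02289
D = ½ρv²S·CD = ½ × 0.924 × 30.7² × 17.4 × 0.02289 = 173 N

D = 173 N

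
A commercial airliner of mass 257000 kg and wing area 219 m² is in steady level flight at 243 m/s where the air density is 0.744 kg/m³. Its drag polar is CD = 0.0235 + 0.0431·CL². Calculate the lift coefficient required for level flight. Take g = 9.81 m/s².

Level flight ⇒ L = W = m·g = 257000 × 9.81 = 2.5212×10^6 N.
q = ½ρv² = ½ × 0.744 × 243² = 21970 Pa.
Required CL = L/(qS) = 2.5212×10^6/(21970·219) = 0.5241.

CL = 0.524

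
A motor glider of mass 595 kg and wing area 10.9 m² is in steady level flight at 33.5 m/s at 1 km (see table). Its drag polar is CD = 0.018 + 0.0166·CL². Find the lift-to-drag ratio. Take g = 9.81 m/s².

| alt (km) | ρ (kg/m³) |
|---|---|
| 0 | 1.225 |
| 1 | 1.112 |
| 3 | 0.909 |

L/D = 28.4

At 1 km, from the table: ρ = 1.112 kg/m³.
Weight W = mg = 595 × 9.81 = 5837 N; in level flight L = W.
q = ½ρv² = ½ × 1.112 × 33.5² = 624 Pa.
CL = W/(q·S) = 5837 / (624 × 10.9) = 0.8582.
CD = 0.018 + 0.0166 × 0.8582² = 0.03023.
L/D = CL/CD = 0.8582 / 0.03023 = 28.4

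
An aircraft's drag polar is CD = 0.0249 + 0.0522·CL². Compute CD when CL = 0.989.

CD = 0.076

CD = 0.0249 + 0.0522 × 0.989² = 0.0249 + 0.05106 = 0.076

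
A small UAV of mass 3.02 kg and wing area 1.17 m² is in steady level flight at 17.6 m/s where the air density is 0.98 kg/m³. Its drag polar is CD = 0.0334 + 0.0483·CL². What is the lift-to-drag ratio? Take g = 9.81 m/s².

L/D = 4.8

In steady level flight, lift balances weight: W = mg = 3.02 × 9.81 = 29.626 N.
q = ½ρv² = ½ × 0.98 × 17.6² = 151.8 Pa.
CL = 2W/(ρv²S) = 2×29.626/(0.98×17.6²×1.17) = 0.1668.
CD = 0.0334 + 0.0483 × 0.1668² = 0.03474.
L/D = CL/CD = 0.1668 / 0.03474 = 4.8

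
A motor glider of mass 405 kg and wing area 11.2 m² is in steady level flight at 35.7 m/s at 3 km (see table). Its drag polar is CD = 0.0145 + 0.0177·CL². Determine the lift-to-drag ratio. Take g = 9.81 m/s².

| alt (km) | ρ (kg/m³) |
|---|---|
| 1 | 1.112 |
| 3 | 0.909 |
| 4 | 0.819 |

L/D = 29

At 3 km, from the table: ρ = 0.909 kg/m³.
Level flight ⇒ L = W = m·g = 405 × 9.81 = 3973.1 N.
Dynamic pressure q = 0.5 × 0.909 × 35.7² = 579.3 Pa.
Required CL = L/(qS) = 3973.1/(579.3·11.2) = 0.6124.
CD = 0.0145 + 0.0177 × 0.6124² = 0.02114.
L/D = CL/CD = 0.6124 / 0.02114 = 29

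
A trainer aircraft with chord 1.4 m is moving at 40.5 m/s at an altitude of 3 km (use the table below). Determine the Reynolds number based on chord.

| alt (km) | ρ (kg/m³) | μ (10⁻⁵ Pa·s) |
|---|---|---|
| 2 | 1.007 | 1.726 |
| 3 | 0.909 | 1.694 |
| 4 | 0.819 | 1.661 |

At 3 km, from the table: ρ = 0.909 kg/m³, μ = 1.694×10⁻⁵ Pa·s.
Re = ρ·v·c/μ = 0.909 × 40.5 × 1.4 / (1.694×10⁻⁵) = 3.04×10^6

Re = 3.04×10^6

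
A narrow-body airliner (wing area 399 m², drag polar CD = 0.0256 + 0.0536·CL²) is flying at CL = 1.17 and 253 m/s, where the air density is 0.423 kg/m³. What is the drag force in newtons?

CD = 0.0256 + 0.0536 × 1.17² = 0.09897
D = ½ρv²S·CD = ½ × 0.423 × 253² × 399 × 0.09897 = 5.35×10^5 N

D = 5.35×10^5 N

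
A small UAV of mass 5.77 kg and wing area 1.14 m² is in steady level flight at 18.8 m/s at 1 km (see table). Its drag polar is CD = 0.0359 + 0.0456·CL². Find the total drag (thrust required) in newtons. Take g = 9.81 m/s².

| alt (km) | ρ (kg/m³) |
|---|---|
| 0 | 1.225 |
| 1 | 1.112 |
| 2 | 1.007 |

At 1 km, from the table: ρ = 1.112 kg/m³.
In steady level flight, lift balances weight: W = mg = 5.77 × 9.81 = 56.604 N.
Dynamic pressure q = 0.5 × 1.112 × 18.8² = 196.5 Pa.
CL = W/(q·S) = 56.604 / (196.5 × 1.14) = 0.2527.
CD = 0.0359 + 0.0456 × 0.2527² = 0.03881.
D = q·S·CD = 196.5 × 1.14 × 0.03881 = 8.695 N

D = 8.69 N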